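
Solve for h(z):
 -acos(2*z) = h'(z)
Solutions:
 h(z) = C1 - z*acos(2*z) + sqrt(1 - 4*z^2)/2


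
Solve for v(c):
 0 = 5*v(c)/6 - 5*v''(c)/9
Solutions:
 v(c) = C1*exp(-sqrt(6)*c/2) + C2*exp(sqrt(6)*c/2)


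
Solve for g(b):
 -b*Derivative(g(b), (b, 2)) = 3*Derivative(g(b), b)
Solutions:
 g(b) = C1 + C2/b^2


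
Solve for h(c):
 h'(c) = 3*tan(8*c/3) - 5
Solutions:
 h(c) = C1 - 5*c - 9*log(cos(8*c/3))/8


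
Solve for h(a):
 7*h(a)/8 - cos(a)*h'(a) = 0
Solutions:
 h(a) = C1*(sin(a) + 1)^(7/16)/(sin(a) - 1)^(7/16)


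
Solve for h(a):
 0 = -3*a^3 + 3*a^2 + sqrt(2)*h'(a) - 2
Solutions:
 h(a) = C1 + 3*sqrt(2)*a^4/8 - sqrt(2)*a^3/2 + sqrt(2)*a


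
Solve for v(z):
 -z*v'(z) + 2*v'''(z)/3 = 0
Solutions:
 v(z) = C1 + Integral(C2*airyai(2^(2/3)*3^(1/3)*z/2) + C3*airybi(2^(2/3)*3^(1/3)*z/2), z)


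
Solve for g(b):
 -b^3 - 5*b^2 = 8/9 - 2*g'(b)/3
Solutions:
 g(b) = C1 + 3*b^4/8 + 5*b^3/2 + 4*b/3


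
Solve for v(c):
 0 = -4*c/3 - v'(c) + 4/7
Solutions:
 v(c) = C1 - 2*c^2/3 + 4*c/7


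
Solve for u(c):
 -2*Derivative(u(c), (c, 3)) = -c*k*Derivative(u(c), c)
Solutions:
 u(c) = C1 + Integral(C2*airyai(2^(2/3)*c*k^(1/3)/2) + C3*airybi(2^(2/3)*c*k^(1/3)/2), c)


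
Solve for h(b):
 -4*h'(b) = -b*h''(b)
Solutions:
 h(b) = C1 + C2*b^5


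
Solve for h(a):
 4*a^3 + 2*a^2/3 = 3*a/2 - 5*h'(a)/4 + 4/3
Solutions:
 h(a) = C1 - 4*a^4/5 - 8*a^3/45 + 3*a^2/5 + 16*a/15


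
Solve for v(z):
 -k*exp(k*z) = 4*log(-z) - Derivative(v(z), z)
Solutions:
 v(z) = C1 + 4*z*log(-z) - 4*z + exp(k*z)


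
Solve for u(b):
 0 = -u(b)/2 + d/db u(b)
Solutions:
 u(b) = C1*exp(b/2)


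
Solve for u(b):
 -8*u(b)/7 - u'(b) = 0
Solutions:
 u(b) = C1*exp(-8*b/7)


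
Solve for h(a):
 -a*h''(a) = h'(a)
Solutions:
 h(a) = C1 + C2*log(a)


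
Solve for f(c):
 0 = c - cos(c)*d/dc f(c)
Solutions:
 f(c) = C1 + Integral(c/cos(c), c)


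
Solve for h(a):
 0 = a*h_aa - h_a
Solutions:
 h(a) = C1 + C2*a^2


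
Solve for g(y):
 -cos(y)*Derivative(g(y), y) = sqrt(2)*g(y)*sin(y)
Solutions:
 g(y) = C1*cos(y)^(sqrt(2))


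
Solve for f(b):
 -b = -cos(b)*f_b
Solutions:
 f(b) = C1 + Integral(b/cos(b), b)


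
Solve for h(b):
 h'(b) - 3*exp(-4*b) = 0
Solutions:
 h(b) = C1 - 3*exp(-4*b)/4


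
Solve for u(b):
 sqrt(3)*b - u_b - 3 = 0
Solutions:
 u(b) = C1 + sqrt(3)*b^2/2 - 3*b


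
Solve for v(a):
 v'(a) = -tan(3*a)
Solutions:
 v(a) = C1 + log(cos(3*a))/3


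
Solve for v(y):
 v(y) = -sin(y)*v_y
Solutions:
 v(y) = C1*sqrt(cos(y) + 1)/sqrt(cos(y) - 1)


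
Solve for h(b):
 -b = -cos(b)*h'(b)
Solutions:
 h(b) = C1 + Integral(b/cos(b), b)


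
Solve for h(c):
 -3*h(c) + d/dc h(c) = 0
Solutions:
 h(c) = C1*exp(3*c)


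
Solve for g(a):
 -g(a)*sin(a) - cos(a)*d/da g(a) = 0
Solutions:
 g(a) = C1*cos(a)


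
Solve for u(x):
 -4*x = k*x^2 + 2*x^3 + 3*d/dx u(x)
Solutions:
 u(x) = C1 - k*x^3/9 - x^4/6 - 2*x^2/3


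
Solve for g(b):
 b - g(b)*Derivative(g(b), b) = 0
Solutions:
 g(b) = -sqrt(C1 + b^2)
 g(b) = sqrt(C1 + b^2)


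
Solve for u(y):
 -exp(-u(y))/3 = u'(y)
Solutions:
 u(y) = log(C1 - y/3)


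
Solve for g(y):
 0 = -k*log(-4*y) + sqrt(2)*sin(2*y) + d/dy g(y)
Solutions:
 g(y) = C1 + k*y*(log(-y) - 1) + 2*k*y*log(2) + sqrt(2)*cos(2*y)/2


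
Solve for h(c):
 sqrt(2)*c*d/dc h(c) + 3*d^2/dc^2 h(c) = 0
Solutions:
 h(c) = C1 + C2*erf(2^(3/4)*sqrt(3)*c/6)


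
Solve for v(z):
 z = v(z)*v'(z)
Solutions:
 v(z) = -sqrt(C1 + z^2)
 v(z) = sqrt(C1 + z^2)


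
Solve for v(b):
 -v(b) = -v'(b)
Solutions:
 v(b) = C1*exp(b)


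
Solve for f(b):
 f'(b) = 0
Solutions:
 f(b) = C1


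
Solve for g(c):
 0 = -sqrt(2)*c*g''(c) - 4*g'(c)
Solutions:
 g(c) = C1 + C2*c^(1 - 2*sqrt(2))


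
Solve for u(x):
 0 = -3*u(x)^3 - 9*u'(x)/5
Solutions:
 u(x) = -sqrt(6)*sqrt(-1/(C1 - 5*x))/2
 u(x) = sqrt(6)*sqrt(-1/(C1 - 5*x))/2


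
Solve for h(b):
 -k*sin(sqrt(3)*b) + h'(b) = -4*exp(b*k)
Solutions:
 h(b) = C1 - sqrt(3)*k*cos(sqrt(3)*b)/3 - 4*exp(b*k)/k


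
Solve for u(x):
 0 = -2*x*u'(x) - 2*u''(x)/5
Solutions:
 u(x) = C1 + C2*erf(sqrt(10)*x/2)


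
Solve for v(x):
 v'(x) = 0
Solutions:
 v(x) = C1


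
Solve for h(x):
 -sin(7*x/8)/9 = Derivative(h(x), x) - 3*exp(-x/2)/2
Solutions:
 h(x) = C1 + 8*cos(7*x/8)/63 - 3*exp(-x/2)


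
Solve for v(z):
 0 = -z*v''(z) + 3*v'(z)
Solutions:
 v(z) = C1 + C2*z^4


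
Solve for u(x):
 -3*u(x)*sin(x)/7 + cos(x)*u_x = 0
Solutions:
 u(x) = C1/cos(x)^(3/7)


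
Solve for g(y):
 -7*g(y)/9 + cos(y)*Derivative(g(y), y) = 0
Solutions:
 g(y) = C1*(sin(y) + 1)^(7/18)/(sin(y) - 1)^(7/18)


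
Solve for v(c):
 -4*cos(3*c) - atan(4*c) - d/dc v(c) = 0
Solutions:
 v(c) = C1 - c*atan(4*c) + log(16*c^2 + 1)/8 - 4*sin(3*c)/3


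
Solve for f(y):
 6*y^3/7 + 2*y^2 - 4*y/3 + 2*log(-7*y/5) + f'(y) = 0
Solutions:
 f(y) = C1 - 3*y^4/14 - 2*y^3/3 + 2*y^2/3 - 2*y*log(-y) + 2*y*(-log(7) + 1 + log(5))


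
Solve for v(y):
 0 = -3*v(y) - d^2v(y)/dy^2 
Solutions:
 v(y) = C1*sin(sqrt(3)*y) + C2*cos(sqrt(3)*y)


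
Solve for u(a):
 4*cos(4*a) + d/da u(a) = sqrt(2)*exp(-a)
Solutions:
 u(a) = C1 - sin(4*a) - sqrt(2)*exp(-a)


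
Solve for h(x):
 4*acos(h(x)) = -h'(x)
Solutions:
 Integral(1/acos(_y), (_y, h(x))) = C1 - 4*x


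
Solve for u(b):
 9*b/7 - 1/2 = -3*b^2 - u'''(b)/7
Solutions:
 u(b) = C1 + C2*b + C3*b^2 - 7*b^5/20 - 3*b^4/8 + 7*b^3/12


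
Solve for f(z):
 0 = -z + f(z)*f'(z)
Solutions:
 f(z) = -sqrt(C1 + z^2)
 f(z) = sqrt(C1 + z^2)


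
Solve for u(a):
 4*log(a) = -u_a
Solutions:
 u(a) = C1 - 4*a*log(a) + 4*a


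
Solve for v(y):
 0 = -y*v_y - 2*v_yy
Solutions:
 v(y) = C1 + C2*erf(y/2)


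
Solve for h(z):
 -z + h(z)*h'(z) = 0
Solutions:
 h(z) = -sqrt(C1 + z^2)
 h(z) = sqrt(C1 + z^2)


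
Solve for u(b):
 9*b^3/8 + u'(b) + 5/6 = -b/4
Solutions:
 u(b) = C1 - 9*b^4/32 - b^2/8 - 5*b/6


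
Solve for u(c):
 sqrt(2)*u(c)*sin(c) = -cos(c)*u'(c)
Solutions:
 u(c) = C1*cos(c)^(sqrt(2))


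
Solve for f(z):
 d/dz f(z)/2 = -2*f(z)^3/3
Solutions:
 f(z) = -sqrt(6)*sqrt(-1/(C1 - 4*z))/2
 f(z) = sqrt(6)*sqrt(-1/(C1 - 4*z))/2


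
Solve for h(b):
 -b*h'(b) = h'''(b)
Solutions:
 h(b) = C1 + Integral(C2*airyai(-b) + C3*airybi(-b), b)


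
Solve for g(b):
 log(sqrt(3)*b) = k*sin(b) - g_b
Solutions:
 g(b) = C1 - b*log(b) - b*log(3)/2 + b - k*cos(b)


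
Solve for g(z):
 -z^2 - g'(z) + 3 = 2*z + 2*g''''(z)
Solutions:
 g(z) = C1 + C4*exp(-2^(2/3)*z/2) - z^3/3 - z^2 + 3*z + (C2*sin(2^(2/3)*sqrt(3)*z/4) + C3*cos(2^(2/3)*sqrt(3)*z/4))*exp(2^(2/3)*z/4)


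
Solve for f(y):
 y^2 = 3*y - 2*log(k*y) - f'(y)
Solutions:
 f(y) = C1 - y^3/3 + 3*y^2/2 - 2*y*log(k*y) + 2*y


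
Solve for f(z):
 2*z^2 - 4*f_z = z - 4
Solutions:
 f(z) = C1 + z^3/6 - z^2/8 + z


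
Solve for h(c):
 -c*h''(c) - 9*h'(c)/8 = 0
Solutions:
 h(c) = C1 + C2/c^(1/8)


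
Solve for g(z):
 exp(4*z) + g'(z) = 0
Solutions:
 g(z) = C1 - exp(4*z)/4


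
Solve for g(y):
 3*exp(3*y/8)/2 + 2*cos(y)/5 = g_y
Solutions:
 g(y) = C1 + 4*exp(3*y/8) + 2*sin(y)/5


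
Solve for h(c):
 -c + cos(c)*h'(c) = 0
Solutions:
 h(c) = C1 + Integral(c/cos(c), c)


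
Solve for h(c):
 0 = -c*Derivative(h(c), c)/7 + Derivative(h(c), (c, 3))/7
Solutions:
 h(c) = C1 + Integral(C2*airyai(c) + C3*airybi(c), c)


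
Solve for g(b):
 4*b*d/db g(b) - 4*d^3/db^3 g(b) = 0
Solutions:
 g(b) = C1 + Integral(C2*airyai(b) + C3*airybi(b), b)


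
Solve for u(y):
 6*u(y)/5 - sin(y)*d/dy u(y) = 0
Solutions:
 u(y) = C1*(cos(y) - 1)^(3/5)/(cos(y) + 1)^(3/5)


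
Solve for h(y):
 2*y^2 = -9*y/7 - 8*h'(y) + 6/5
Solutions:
 h(y) = C1 - y^3/12 - 9*y^2/112 + 3*y/20


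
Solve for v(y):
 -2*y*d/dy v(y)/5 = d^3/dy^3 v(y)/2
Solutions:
 v(y) = C1 + Integral(C2*airyai(-10^(2/3)*y/5) + C3*airybi(-10^(2/3)*y/5), y)


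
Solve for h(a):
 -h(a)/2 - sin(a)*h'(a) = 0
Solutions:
 h(a) = C1*(cos(a) + 1)^(1/4)/(cos(a) - 1)^(1/4)


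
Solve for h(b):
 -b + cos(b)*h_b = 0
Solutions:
 h(b) = C1 + Integral(b/cos(b), b)


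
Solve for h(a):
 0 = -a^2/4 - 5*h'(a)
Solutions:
 h(a) = C1 - a^3/60


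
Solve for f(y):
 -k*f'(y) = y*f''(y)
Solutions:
 f(y) = C1 + y^(1 - re(k))*(C2*sin(log(y)*Abs(im(k))) + C3*cos(log(y)*im(k)))


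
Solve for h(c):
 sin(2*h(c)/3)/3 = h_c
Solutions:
 -c/3 + 3*log(cos(2*h(c)/3) - 1)/4 - 3*log(cos(2*h(c)/3) + 1)/4 = C1


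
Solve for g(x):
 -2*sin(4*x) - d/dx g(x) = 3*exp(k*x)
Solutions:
 g(x) = C1 + cos(4*x)/2 - 3*exp(k*x)/k


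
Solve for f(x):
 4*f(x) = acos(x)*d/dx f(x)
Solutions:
 f(x) = C1*exp(4*Integral(1/acos(x), x))


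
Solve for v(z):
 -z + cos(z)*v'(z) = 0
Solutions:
 v(z) = C1 + Integral(z/cos(z), z)


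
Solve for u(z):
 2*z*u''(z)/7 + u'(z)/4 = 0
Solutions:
 u(z) = C1 + C2*z^(1/8)


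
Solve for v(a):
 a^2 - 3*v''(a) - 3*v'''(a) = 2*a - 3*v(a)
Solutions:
 v(a) = C1*exp(-a*(2*2^(1/3)/(3*sqrt(69) + 25)^(1/3) + 4 + 2^(2/3)*(3*sqrt(69) + 25)^(1/3))/12)*sin(2^(1/3)*sqrt(3)*a*(-2^(1/3)*(3*sqrt(69) + 25)^(1/3) + 2/(3*sqrt(69) + 25)^(1/3))/12) + C2*exp(-a*(2*2^(1/3)/(3*sqrt(69) + 25)^(1/3) + 4 + 2^(2/3)*(3*sqrt(69) + 25)^(1/3))/12)*cos(2^(1/3)*sqrt(3)*a*(-2^(1/3)*(3*sqrt(69) + 25)^(1/3) + 2/(3*sqrt(69) + 25)^(1/3))/12) + C3*exp(a*(-2 + 2*2^(1/3)/(3*sqrt(69) + 25)^(1/3) + 2^(2/3)*(3*sqrt(69) + 25)^(1/3))/6) - a^2/3 + 2*a/3 - 2/3


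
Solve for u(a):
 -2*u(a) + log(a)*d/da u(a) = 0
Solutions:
 u(a) = C1*exp(2*li(a))


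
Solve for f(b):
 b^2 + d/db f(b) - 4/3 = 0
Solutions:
 f(b) = C1 - b^3/3 + 4*b/3


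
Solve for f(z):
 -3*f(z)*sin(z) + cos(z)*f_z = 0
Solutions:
 f(z) = C1/cos(z)^3


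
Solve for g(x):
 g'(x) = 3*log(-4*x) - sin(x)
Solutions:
 g(x) = C1 + 3*x*log(-x) - 3*x + 6*x*log(2) + cos(x)


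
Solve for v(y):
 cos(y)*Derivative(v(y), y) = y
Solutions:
 v(y) = C1 + Integral(y/cos(y), y)


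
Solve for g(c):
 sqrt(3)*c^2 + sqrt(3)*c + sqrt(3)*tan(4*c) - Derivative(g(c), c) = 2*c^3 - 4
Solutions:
 g(c) = C1 - c^4/2 + sqrt(3)*c^3/3 + sqrt(3)*c^2/2 + 4*c - sqrt(3)*log(cos(4*c))/4


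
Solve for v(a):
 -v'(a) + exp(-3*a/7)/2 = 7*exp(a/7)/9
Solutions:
 v(a) = C1 - 49*exp(a/7)/9 - 7*exp(-3*a/7)/6


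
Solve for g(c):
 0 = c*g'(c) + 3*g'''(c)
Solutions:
 g(c) = C1 + Integral(C2*airyai(-3^(2/3)*c/3) + C3*airybi(-3^(2/3)*c/3), c)


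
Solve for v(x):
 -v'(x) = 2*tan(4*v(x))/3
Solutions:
 v(x) = -asin(C1*exp(-8*x/3))/4 + pi/4
 v(x) = asin(C1*exp(-8*x/3))/4


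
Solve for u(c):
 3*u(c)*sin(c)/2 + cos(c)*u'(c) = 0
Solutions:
 u(c) = C1*cos(c)^(3/2)


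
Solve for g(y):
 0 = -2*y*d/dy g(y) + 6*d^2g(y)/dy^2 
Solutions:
 g(y) = C1 + C2*erfi(sqrt(6)*y/6)


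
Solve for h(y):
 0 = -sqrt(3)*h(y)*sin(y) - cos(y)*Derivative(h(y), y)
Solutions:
 h(y) = C1*cos(y)^(sqrt(3))


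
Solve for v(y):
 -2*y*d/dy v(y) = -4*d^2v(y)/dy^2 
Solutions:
 v(y) = C1 + C2*erfi(y/2)


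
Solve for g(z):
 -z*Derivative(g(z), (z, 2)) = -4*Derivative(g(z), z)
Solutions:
 g(z) = C1 + C2*z^5


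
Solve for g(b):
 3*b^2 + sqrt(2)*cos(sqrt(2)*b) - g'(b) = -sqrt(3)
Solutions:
 g(b) = C1 + b^3 + sqrt(3)*b + sin(sqrt(2)*b)


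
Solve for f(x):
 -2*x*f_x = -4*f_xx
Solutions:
 f(x) = C1 + C2*erfi(x/2)


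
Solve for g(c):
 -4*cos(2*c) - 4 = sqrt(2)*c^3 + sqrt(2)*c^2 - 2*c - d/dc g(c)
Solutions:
 g(c) = C1 + sqrt(2)*c^4/4 + sqrt(2)*c^3/3 - c^2 + 4*c + 4*sin(c)*cos(c)


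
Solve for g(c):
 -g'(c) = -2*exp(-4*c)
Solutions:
 g(c) = C1 - exp(-4*c)/2


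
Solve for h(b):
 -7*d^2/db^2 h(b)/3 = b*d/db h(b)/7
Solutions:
 h(b) = C1 + C2*erf(sqrt(6)*b/14)


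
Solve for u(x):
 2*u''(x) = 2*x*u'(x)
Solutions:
 u(x) = C1 + C2*erfi(sqrt(2)*x/2)


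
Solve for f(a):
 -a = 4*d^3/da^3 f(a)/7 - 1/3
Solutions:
 f(a) = C1 + C2*a + C3*a^2 - 7*a^4/96 + 7*a^3/72


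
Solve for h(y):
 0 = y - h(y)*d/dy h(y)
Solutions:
 h(y) = -sqrt(C1 + y^2)
 h(y) = sqrt(C1 + y^2)


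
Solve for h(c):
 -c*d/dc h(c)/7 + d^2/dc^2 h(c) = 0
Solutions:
 h(c) = C1 + C2*erfi(sqrt(14)*c/14)


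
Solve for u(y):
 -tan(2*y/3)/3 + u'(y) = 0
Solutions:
 u(y) = C1 - log(cos(2*y/3))/2


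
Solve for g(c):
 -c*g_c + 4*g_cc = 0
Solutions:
 g(c) = C1 + C2*erfi(sqrt(2)*c/4)


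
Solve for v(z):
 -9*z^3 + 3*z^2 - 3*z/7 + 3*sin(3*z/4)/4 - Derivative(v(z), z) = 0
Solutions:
 v(z) = C1 - 9*z^4/4 + z^3 - 3*z^2/14 - cos(3*z/4)


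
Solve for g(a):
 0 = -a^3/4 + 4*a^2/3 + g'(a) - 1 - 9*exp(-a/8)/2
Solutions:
 g(a) = C1 + a^4/16 - 4*a^3/9 + a - 36*exp(-a/8)


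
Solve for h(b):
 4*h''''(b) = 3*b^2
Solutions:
 h(b) = C1 + C2*b + C3*b^2 + C4*b^3 + b^6/480


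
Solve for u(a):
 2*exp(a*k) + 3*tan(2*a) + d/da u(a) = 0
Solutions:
 u(a) = C1 - 2*Piecewise((exp(a*k)/k, Ne(k, 0)), (a, True)) + 3*log(cos(2*a))/2


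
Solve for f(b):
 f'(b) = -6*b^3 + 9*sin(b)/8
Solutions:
 f(b) = C1 - 3*b^4/2 - 9*cos(b)/8


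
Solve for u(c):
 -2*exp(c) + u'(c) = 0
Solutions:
 u(c) = C1 + 2*exp(c)


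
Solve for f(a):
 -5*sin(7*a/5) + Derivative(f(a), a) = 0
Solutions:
 f(a) = C1 - 25*cos(7*a/5)/7


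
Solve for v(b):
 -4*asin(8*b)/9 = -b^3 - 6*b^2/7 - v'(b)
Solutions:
 v(b) = C1 - b^4/4 - 2*b^3/7 + 4*b*asin(8*b)/9 + sqrt(1 - 64*b^2)/18


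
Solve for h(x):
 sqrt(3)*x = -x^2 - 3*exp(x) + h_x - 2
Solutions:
 h(x) = C1 + x^3/3 + sqrt(3)*x^2/2 + 2*x + 3*exp(x)


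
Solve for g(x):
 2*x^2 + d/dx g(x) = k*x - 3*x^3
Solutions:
 g(x) = C1 + k*x^2/2 - 3*x^4/4 - 2*x^3/3


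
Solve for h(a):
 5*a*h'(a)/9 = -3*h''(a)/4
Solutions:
 h(a) = C1 + C2*erf(sqrt(30)*a/9)


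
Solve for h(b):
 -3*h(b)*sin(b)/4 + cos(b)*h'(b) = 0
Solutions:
 h(b) = C1/cos(b)^(3/4)


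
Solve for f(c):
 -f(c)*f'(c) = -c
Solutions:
 f(c) = -sqrt(C1 + c^2)
 f(c) = sqrt(C1 + c^2)


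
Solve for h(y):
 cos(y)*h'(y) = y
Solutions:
 h(y) = C1 + Integral(y/cos(y), y)


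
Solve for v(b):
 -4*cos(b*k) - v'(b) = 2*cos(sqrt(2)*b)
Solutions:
 v(b) = C1 - sqrt(2)*sin(sqrt(2)*b) - 4*sin(b*k)/k


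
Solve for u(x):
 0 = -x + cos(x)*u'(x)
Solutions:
 u(x) = C1 + Integral(x/cos(x), x)


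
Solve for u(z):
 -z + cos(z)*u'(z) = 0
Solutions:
 u(z) = C1 + Integral(z/cos(z), z)


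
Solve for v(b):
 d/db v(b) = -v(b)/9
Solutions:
 v(b) = C1*exp(-b/9)


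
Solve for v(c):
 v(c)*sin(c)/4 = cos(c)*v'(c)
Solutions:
 v(c) = C1/cos(c)^(1/4)


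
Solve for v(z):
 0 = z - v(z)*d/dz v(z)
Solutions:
 v(z) = -sqrt(C1 + z^2)
 v(z) = sqrt(C1 + z^2)


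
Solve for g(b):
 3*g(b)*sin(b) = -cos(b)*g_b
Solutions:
 g(b) = C1*cos(b)^3


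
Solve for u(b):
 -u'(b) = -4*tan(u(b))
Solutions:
 u(b) = pi - asin(C1*exp(4*b))
 u(b) = asin(C1*exp(4*b))


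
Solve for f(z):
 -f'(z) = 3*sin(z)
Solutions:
 f(z) = C1 + 3*cos(z)


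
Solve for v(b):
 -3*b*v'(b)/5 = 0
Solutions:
 v(b) = C1


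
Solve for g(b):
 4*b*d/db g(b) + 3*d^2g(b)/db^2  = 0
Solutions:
 g(b) = C1 + C2*erf(sqrt(6)*b/3)


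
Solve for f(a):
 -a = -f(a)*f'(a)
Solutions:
 f(a) = -sqrt(C1 + a^2)
 f(a) = sqrt(C1 + a^2)


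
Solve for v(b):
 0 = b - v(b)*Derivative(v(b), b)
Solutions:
 v(b) = -sqrt(C1 + b^2)
 v(b) = sqrt(C1 + b^2)


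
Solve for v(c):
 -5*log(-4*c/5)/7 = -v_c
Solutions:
 v(c) = C1 + 5*c*log(-c)/7 + 5*c*(-log(5) - 1 + 2*log(2))/7


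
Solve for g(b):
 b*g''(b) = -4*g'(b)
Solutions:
 g(b) = C1 + C2/b^3


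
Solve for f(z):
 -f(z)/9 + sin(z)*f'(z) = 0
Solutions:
 f(z) = C1*(cos(z) - 1)^(1/18)/(cos(z) + 1)^(1/18)


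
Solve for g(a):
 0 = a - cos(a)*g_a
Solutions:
 g(a) = C1 + Integral(a/cos(a), a)


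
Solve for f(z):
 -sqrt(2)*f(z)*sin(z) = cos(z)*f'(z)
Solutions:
 f(z) = C1*cos(z)^(sqrt(2))


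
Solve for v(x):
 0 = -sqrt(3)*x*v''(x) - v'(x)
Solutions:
 v(x) = C1 + C2*x^(1 - sqrt(3)/3)


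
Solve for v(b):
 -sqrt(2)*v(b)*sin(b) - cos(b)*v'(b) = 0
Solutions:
 v(b) = C1*cos(b)^(sqrt(2))


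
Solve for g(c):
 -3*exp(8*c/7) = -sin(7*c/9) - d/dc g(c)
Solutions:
 g(c) = C1 + 21*exp(8*c/7)/8 + 9*cos(7*c/9)/7


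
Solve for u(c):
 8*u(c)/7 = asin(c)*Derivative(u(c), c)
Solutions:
 u(c) = C1*exp(8*Integral(1/asin(c), c)/7)


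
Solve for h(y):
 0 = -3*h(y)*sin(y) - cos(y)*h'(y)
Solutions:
 h(y) = C1*cos(y)^3


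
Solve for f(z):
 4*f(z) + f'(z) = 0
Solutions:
 f(z) = C1*exp(-4*z)


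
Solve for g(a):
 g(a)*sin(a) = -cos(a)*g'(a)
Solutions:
 g(a) = C1*cos(a)


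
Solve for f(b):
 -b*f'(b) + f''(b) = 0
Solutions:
 f(b) = C1 + C2*erfi(sqrt(2)*b/2)


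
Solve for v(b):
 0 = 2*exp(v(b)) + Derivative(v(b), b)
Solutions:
 v(b) = log(1/(C1 + 2*b))


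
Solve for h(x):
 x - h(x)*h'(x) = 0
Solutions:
 h(x) = -sqrt(C1 + x^2)
 h(x) = sqrt(C1 + x^2)


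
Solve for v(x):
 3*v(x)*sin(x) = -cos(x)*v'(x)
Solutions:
 v(x) = C1*cos(x)^3


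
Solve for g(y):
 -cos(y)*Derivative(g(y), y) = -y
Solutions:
 g(y) = C1 + Integral(y/cos(y), y)


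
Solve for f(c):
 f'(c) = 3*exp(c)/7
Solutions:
 f(c) = C1 + 3*exp(c)/7


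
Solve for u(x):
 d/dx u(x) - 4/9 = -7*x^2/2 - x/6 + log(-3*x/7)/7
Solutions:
 u(x) = C1 - 7*x^3/6 - x^2/12 + x*log(-x)/7 + x*(-9*log(7) + 9*log(3) + 19)/63


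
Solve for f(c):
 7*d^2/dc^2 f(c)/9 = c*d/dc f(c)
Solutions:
 f(c) = C1 + C2*erfi(3*sqrt(14)*c/14)


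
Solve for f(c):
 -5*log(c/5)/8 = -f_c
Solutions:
 f(c) = C1 + 5*c*log(c)/8 - 5*c*log(5)/8 - 5*c/8


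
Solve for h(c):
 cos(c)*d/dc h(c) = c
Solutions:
 h(c) = C1 + Integral(c/cos(c), c)


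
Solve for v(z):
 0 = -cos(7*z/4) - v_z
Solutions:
 v(z) = C1 - 4*sin(7*z/4)/7


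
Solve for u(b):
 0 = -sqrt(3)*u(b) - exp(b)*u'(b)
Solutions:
 u(b) = C1*exp(sqrt(3)*exp(-b))


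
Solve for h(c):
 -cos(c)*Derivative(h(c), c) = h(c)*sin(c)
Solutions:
 h(c) = C1*cos(c)


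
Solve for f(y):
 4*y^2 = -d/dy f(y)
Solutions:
 f(y) = C1 - 4*y^3/3


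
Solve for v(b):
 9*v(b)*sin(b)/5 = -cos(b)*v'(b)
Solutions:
 v(b) = C1*cos(b)^(9/5)


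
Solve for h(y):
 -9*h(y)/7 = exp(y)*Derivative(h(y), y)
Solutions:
 h(y) = C1*exp(9*exp(-y)/7)


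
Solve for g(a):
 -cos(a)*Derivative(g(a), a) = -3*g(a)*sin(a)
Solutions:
 g(a) = C1/cos(a)^3


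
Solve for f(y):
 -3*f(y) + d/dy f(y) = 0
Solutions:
 f(y) = C1*exp(3*y)


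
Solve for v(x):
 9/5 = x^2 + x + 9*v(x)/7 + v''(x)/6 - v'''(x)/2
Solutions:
 v(x) = C1*exp(x*(-7^(2/3)*(405*sqrt(263) + 6568)^(1/3) - 7*7^(1/3)/(405*sqrt(263) + 6568)^(1/3) + 14)/126)*sin(sqrt(3)*7^(1/3)*x*(-7^(1/3)*(405*sqrt(263) + 6568)^(1/3) + 7/(405*sqrt(263) + 6568)^(1/3))/126) + C2*exp(x*(-7^(2/3)*(405*sqrt(263) + 6568)^(1/3) - 7*7^(1/3)/(405*sqrt(263) + 6568)^(1/3) + 14)/126)*cos(sqrt(3)*7^(1/3)*x*(-7^(1/3)*(405*sqrt(263) + 6568)^(1/3) + 7/(405*sqrt(263) + 6568)^(1/3))/126) + C3*exp(x*(7*7^(1/3)/(405*sqrt(263) + 6568)^(1/3) + 7 + 7^(2/3)*(405*sqrt(263) + 6568)^(1/3))/63) - 7*x^2/9 - 7*x/9 + 1946/1215


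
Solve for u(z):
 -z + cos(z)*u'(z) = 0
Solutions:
 u(z) = C1 + Integral(z/cos(z), z)


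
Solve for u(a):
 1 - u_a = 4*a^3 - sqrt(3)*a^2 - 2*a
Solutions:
 u(a) = C1 - a^4 + sqrt(3)*a^3/3 + a^2 + a


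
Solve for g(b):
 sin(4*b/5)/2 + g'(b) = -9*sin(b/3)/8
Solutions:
 g(b) = C1 + 27*cos(b/3)/8 + 5*cos(4*b/5)/8


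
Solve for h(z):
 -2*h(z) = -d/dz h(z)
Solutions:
 h(z) = C1*exp(2*z)


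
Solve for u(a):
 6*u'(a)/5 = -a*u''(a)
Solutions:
 u(a) = C1 + C2/a^(1/5)


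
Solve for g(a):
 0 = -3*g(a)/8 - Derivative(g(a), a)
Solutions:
 g(a) = C1*exp(-3*a/8)


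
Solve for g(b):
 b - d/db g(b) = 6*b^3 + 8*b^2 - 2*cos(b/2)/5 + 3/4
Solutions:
 g(b) = C1 - 3*b^4/2 - 8*b^3/3 + b^2/2 - 3*b/4 + 4*sin(b/2)/5


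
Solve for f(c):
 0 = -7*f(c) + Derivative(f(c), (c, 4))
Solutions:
 f(c) = C1*exp(-7^(1/4)*c) + C2*exp(7^(1/4)*c) + C3*sin(7^(1/4)*c) + C4*cos(7^(1/4)*c)


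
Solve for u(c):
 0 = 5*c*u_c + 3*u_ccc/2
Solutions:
 u(c) = C1 + Integral(C2*airyai(-10^(1/3)*3^(2/3)*c/3) + C3*airybi(-10^(1/3)*3^(2/3)*c/3), c)


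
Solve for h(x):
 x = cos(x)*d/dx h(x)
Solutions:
 h(x) = C1 + Integral(x/cos(x), x)


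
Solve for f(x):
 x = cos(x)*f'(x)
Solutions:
 f(x) = C1 + Integral(x/cos(x), x)


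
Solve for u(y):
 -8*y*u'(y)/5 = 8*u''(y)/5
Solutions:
 u(y) = C1 + C2*erf(sqrt(2)*y/2)


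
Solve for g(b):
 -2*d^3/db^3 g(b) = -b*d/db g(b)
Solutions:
 g(b) = C1 + Integral(C2*airyai(2^(2/3)*b/2) + C3*airybi(2^(2/3)*b/2), b)


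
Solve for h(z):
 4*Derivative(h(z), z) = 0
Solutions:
 h(z) = C1


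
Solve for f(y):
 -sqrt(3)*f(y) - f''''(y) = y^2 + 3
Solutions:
 f(y) = -sqrt(3)*y^2/3 + (C1*sin(sqrt(2)*3^(1/8)*y/2) + C2*cos(sqrt(2)*3^(1/8)*y/2))*exp(-sqrt(2)*3^(1/8)*y/2) + (C3*sin(sqrt(2)*3^(1/8)*y/2) + C4*cos(sqrt(2)*3^(1/8)*y/2))*exp(sqrt(2)*3^(1/8)*y/2) - sqrt(3)


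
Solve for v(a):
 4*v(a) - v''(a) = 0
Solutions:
 v(a) = C1*exp(-2*a) + C2*exp(2*a)


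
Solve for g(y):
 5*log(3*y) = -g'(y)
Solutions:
 g(y) = C1 - 5*y*log(y) - y*log(243) + 5*y


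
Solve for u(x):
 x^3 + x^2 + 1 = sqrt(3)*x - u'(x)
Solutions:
 u(x) = C1 - x^4/4 - x^3/3 + sqrt(3)*x^2/2 - x


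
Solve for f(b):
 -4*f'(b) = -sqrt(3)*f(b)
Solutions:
 f(b) = C1*exp(sqrt(3)*b/4)


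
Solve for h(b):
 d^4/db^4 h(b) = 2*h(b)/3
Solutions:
 h(b) = C1*exp(-2^(1/4)*3^(3/4)*b/3) + C2*exp(2^(1/4)*3^(3/4)*b/3) + C3*sin(2^(1/4)*3^(3/4)*b/3) + C4*cos(2^(1/4)*3^(3/4)*b/3)


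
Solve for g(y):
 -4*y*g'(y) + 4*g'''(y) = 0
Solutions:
 g(y) = C1 + Integral(C2*airyai(y) + C3*airybi(y), y)


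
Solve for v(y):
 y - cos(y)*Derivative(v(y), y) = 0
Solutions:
 v(y) = C1 + Integral(y/cos(y), y)


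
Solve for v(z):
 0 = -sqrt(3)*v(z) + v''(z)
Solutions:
 v(z) = C1*exp(-3^(1/4)*z) + C2*exp(3^(1/4)*z)


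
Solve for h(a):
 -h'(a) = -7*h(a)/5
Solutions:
 h(a) = C1*exp(7*a/5)


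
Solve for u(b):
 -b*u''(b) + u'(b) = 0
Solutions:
 u(b) = C1 + C2*b^2


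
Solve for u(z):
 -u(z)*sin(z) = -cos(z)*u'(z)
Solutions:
 u(z) = C1/cos(z)


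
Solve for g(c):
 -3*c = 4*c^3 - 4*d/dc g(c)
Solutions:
 g(c) = C1 + c^4/4 + 3*c^2/8


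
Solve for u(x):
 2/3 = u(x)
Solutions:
 u(x) = 2/3


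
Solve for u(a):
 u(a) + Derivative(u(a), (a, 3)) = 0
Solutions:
 u(a) = C3*exp(-a) + (C1*sin(sqrt(3)*a/2) + C2*cos(sqrt(3)*a/2))*exp(a/2)


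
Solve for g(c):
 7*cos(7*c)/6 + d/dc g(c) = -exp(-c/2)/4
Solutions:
 g(c) = C1 - sin(7*c)/6 + exp(-c/2)/2


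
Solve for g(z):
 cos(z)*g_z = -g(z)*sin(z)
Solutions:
 g(z) = C1*cos(z)


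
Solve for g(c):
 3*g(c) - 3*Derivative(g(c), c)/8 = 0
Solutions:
 g(c) = C1*exp(8*c)


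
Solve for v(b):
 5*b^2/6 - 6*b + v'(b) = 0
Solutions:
 v(b) = C1 - 5*b^3/18 + 3*b^2


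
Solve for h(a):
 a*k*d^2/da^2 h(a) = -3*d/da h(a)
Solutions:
 h(a) = C1 + a^(((re(k) - 3)*re(k) + im(k)^2)/(re(k)^2 + im(k)^2))*(C2*sin(3*log(a)*Abs(im(k))/(re(k)^2 + im(k)^2)) + C3*cos(3*log(a)*im(k)/(re(k)^2 + im(k)^2)))


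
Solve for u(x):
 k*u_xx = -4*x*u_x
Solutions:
 u(x) = C1 + C2*sqrt(k)*erf(sqrt(2)*x*sqrt(1/k))


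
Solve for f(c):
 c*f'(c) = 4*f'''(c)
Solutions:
 f(c) = C1 + Integral(C2*airyai(2^(1/3)*c/2) + C3*airybi(2^(1/3)*c/2), c)


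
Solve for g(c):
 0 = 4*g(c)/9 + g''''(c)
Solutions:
 g(c) = (C1*sin(sqrt(3)*c/3) + C2*cos(sqrt(3)*c/3))*exp(-sqrt(3)*c/3) + (C3*sin(sqrt(3)*c/3) + C4*cos(sqrt(3)*c/3))*exp(sqrt(3)*c/3)


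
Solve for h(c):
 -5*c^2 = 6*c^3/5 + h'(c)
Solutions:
 h(c) = C1 - 3*c^4/10 - 5*c^3/3


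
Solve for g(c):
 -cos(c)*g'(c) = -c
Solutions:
 g(c) = C1 + Integral(c/cos(c), c)


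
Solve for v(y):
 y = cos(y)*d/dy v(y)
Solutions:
 v(y) = C1 + Integral(y/cos(y), y)


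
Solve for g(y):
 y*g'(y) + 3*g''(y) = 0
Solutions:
 g(y) = C1 + C2*erf(sqrt(6)*y/6)


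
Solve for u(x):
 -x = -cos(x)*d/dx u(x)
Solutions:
 u(x) = C1 + Integral(x/cos(x), x)


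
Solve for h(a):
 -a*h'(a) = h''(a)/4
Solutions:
 h(a) = C1 + C2*erf(sqrt(2)*a)


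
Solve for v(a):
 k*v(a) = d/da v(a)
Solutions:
 v(a) = C1*exp(a*k)


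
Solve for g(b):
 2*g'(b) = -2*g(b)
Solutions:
 g(b) = C1*exp(-b)


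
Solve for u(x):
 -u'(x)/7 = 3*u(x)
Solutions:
 u(x) = C1*exp(-21*x)


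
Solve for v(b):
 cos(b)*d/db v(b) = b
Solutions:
 v(b) = C1 + Integral(b/cos(b), b)


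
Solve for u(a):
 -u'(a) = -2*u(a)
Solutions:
 u(a) = C1*exp(2*a)


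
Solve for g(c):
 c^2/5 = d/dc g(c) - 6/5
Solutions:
 g(c) = C1 + c^3/15 + 6*c/5


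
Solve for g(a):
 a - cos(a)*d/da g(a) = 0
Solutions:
 g(a) = C1 + Integral(a/cos(a), a)


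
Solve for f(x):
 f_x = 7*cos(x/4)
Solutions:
 f(x) = C1 + 28*sin(x/4)


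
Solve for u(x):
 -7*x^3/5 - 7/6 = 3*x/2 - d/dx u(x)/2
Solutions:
 u(x) = C1 + 7*x^4/10 + 3*x^2/2 + 7*x/3


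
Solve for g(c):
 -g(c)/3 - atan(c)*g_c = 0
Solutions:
 g(c) = C1*exp(-Integral(1/atan(c), c)/3)


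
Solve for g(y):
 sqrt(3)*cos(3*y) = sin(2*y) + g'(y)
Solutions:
 g(y) = C1 + sqrt(3)*sin(3*y)/3 + cos(2*y)/2


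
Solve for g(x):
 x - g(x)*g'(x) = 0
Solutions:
 g(x) = -sqrt(C1 + x^2)
 g(x) = sqrt(C1 + x^2)


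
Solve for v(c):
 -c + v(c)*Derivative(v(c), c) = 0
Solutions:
 v(c) = -sqrt(C1 + c^2)
 v(c) = sqrt(C1 + c^2)


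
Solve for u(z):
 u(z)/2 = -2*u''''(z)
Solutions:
 u(z) = (C1*sin(z/2) + C2*cos(z/2))*exp(-z/2) + (C3*sin(z/2) + C4*cos(z/2))*exp(z/2)


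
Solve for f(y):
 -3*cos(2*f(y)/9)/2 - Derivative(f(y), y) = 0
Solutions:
 3*y/2 - 9*log(sin(2*f(y)/9) - 1)/4 + 9*log(sin(2*f(y)/9) + 1)/4 = C1


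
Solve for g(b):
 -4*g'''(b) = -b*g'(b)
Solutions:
 g(b) = C1 + Integral(C2*airyai(2^(1/3)*b/2) + C3*airybi(2^(1/3)*b/2), b)


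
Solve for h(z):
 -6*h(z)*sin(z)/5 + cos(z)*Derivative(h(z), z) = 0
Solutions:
 h(z) = C1/cos(z)^(6/5)


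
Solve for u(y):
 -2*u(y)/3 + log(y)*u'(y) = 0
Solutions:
 u(y) = C1*exp(2*li(y)/3)


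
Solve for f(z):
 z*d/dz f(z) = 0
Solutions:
 f(z) = C1


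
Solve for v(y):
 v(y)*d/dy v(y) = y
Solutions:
 v(y) = -sqrt(C1 + y^2)
 v(y) = sqrt(C1 + y^2)


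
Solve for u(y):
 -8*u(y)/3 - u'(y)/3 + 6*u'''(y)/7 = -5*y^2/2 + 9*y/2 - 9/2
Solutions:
 u(y) = C1*exp(-42^(1/3)*y*(42^(1/3)/(sqrt(46614) + 216)^(1/3) + (sqrt(46614) + 216)^(1/3))/36)*sin(14^(1/3)*3^(1/6)*y*(-3^(2/3)*(sqrt(46614) + 216)^(1/3) + 3*14^(1/3)/(sqrt(46614) + 216)^(1/3))/36) + C2*exp(-42^(1/3)*y*(42^(1/3)/(sqrt(46614) + 216)^(1/3) + (sqrt(46614) + 216)^(1/3))/36)*cos(14^(1/3)*3^(1/6)*y*(-3^(2/3)*(sqrt(46614) + 216)^(1/3) + 3*14^(1/3)/(sqrt(46614) + 216)^(1/3))/36) + C3*exp(42^(1/3)*y*(42^(1/3)/(sqrt(46614) + 216)^(1/3) + (sqrt(46614) + 216)^(1/3))/18) + 15*y^2/16 - 123*y/64 + 987/512


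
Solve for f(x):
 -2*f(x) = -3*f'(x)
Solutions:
 f(x) = C1*exp(2*x/3)


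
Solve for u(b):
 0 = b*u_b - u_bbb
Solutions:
 u(b) = C1 + Integral(C2*airyai(b) + C3*airybi(b), b)


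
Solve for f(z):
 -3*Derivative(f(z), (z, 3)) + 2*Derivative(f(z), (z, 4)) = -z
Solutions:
 f(z) = C1 + C2*z + C3*z^2 + C4*exp(3*z/2) + z^4/72 + z^3/27


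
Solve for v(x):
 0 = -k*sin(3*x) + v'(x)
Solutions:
 v(x) = C1 - k*cos(3*x)/3


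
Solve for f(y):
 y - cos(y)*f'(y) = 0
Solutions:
 f(y) = C1 + Integral(y/cos(y), y)


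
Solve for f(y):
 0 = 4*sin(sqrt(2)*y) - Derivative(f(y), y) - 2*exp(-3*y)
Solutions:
 f(y) = C1 - 2*sqrt(2)*cos(sqrt(2)*y) + 2*exp(-3*y)/3


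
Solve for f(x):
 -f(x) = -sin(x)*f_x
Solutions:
 f(x) = C1*sqrt(cos(x) - 1)/sqrt(cos(x) + 1)


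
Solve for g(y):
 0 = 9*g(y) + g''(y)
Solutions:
 g(y) = C1*sin(3*y) + C2*cos(3*y)


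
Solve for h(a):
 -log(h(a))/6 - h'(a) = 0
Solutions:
 li(h(a)) = C1 - a/6


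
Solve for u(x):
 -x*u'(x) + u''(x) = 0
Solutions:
 u(x) = C1 + C2*erfi(sqrt(2)*x/2)


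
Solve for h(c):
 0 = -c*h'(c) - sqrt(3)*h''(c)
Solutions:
 h(c) = C1 + C2*erf(sqrt(2)*3^(3/4)*c/6)


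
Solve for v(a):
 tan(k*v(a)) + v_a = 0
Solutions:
 v(a) = Piecewise((-asin(exp(C1*k - a*k))/k + pi/k, Ne(k, 0)), (nan, True))
 v(a) = Piecewise((asin(exp(C1*k - a*k))/k, Ne(k, 0)), (nan, True))


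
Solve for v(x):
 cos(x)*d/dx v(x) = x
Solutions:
 v(x) = C1 + Integral(x/cos(x), x)


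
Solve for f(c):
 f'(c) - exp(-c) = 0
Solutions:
 f(c) = C1 - exp(-c)


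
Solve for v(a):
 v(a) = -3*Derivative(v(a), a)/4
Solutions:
 v(a) = C1*exp(-4*a/3)


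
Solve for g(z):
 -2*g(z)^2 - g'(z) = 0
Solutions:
 g(z) = 1/(C1 + 2*z)


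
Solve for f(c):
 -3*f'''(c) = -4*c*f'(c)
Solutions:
 f(c) = C1 + Integral(C2*airyai(6^(2/3)*c/3) + C3*airybi(6^(2/3)*c/3), c)


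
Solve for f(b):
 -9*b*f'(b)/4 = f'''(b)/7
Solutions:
 f(b) = C1 + Integral(C2*airyai(-126^(1/3)*b/2) + C3*airybi(-126^(1/3)*b/2), b)


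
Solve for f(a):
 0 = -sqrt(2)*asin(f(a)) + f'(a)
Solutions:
 Integral(1/asin(_y), (_y, f(a))) = C1 + sqrt(2)*a


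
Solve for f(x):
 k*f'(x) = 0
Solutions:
 f(x) = C1


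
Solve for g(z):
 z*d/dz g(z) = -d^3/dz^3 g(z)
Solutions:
 g(z) = C1 + Integral(C2*airyai(-z) + C3*airybi(-z), z)


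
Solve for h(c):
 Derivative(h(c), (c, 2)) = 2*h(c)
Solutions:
 h(c) = C1*exp(-sqrt(2)*c) + C2*exp(sqrt(2)*c)


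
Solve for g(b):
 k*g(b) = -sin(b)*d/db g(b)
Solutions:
 g(b) = C1*exp(k*(-log(cos(b) - 1) + log(cos(b) + 1))/2)


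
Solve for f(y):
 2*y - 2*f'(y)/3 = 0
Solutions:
 f(y) = C1 + 3*y^2/2


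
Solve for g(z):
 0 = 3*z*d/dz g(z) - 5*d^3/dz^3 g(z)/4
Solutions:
 g(z) = C1 + Integral(C2*airyai(12^(1/3)*5^(2/3)*z/5) + C3*airybi(12^(1/3)*5^(2/3)*z/5), z)


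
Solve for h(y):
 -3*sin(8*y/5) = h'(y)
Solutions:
 h(y) = C1 + 15*cos(8*y/5)/8


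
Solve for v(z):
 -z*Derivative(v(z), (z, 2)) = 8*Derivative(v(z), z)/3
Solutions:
 v(z) = C1 + C2/z^(5/3)


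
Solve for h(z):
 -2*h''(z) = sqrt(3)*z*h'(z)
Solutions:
 h(z) = C1 + C2*erf(3^(1/4)*z/2)


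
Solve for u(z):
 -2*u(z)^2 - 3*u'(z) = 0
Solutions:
 u(z) = 3/(C1 + 2*z)


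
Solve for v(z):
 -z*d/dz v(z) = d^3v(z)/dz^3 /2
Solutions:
 v(z) = C1 + Integral(C2*airyai(-2^(1/3)*z) + C3*airybi(-2^(1/3)*z), z)


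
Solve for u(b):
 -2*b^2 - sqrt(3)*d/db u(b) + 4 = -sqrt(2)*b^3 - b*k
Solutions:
 u(b) = C1 + sqrt(6)*b^4/12 - 2*sqrt(3)*b^3/9 + sqrt(3)*b^2*k/6 + 4*sqrt(3)*b/3


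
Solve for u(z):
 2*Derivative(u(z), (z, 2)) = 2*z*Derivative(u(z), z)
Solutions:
 u(z) = C1 + C2*erfi(sqrt(2)*z/2)


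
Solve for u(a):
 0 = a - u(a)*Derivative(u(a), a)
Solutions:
 u(a) = -sqrt(C1 + a^2)
 u(a) = sqrt(C1 + a^2)


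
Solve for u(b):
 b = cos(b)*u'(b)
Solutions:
 u(b) = C1 + Integral(b/cos(b), b)


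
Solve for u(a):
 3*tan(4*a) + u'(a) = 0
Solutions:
 u(a) = C1 + 3*log(cos(4*a))/4


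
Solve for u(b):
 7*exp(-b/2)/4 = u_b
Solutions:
 u(b) = C1 - 7*exp(-b/2)/2


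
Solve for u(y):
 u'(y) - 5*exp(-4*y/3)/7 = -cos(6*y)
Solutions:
 u(y) = C1 - sin(6*y)/6 - 15*exp(-4*y/3)/28


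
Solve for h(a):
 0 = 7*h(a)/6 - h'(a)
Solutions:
 h(a) = C1*exp(7*a/6)


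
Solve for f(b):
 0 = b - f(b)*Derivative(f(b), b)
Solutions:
 f(b) = -sqrt(C1 + b^2)
 f(b) = sqrt(C1 + b^2)


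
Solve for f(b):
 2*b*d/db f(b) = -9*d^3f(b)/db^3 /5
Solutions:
 f(b) = C1 + Integral(C2*airyai(-30^(1/3)*b/3) + C3*airybi(-30^(1/3)*b/3), b)


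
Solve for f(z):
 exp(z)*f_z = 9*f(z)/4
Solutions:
 f(z) = C1*exp(-9*exp(-z)/4)


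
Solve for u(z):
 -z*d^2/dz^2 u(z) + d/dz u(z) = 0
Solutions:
 u(z) = C1 + C2*z^2


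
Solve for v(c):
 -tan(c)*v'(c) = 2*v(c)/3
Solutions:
 v(c) = C1/sin(c)^(2/3)


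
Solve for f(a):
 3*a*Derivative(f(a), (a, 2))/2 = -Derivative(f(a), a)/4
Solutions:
 f(a) = C1 + C2*a^(5/6)


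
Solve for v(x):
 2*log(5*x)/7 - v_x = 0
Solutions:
 v(x) = C1 + 2*x*log(x)/7 - 2*x/7 + 2*x*log(5)/7


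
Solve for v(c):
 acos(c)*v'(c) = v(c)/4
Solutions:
 v(c) = C1*exp(Integral(1/acos(c), c)/4)


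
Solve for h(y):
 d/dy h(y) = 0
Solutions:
 h(y) = C1


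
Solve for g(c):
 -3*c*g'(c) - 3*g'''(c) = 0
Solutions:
 g(c) = C1 + Integral(C2*airyai(-c) + C3*airybi(-c), c)


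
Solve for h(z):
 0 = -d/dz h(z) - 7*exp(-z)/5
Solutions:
 h(z) = C1 + 7*exp(-z)/5


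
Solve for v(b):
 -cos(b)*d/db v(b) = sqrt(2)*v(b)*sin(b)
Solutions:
 v(b) = C1*cos(b)^(sqrt(2))


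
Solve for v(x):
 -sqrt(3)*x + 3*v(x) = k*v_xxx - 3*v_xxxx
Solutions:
 v(x) = C1*exp(x*(k - sqrt(k^2 + 6*12^(1/3)*(k^2 + sqrt(k^4 - 768))^(1/3) + 48*18^(1/3)/(k^2 + sqrt(k^4 - 768))^(1/3)) - sqrt(2)*sqrt(-k^3/sqrt(k^2 + 6*12^(1/3)*(k^2 + sqrt(k^4 - 768))^(1/3) + 48*18^(1/3)/(k^2 + sqrt(k^4 - 768))^(1/3)) + k^2 - 3*12^(1/3)*(k^2 + sqrt(k^4 - 768))^(1/3) - 24*18^(1/3)/(k^2 + sqrt(k^4 - 768))^(1/3)))/12) + C2*exp(x*(k - sqrt(k^2 + 6*12^(1/3)*(k^2 + sqrt(k^4 - 768))^(1/3) + 48*18^(1/3)/(k^2 + sqrt(k^4 - 768))^(1/3)) + sqrt(2)*sqrt(-k^3/sqrt(k^2 + 6*12^(1/3)*(k^2 + sqrt(k^4 - 768))^(1/3) + 48*18^(1/3)/(k^2 + sqrt(k^4 - 768))^(1/3)) + k^2 - 3*12^(1/3)*(k^2 + sqrt(k^4 - 768))^(1/3) - 24*18^(1/3)/(k^2 + sqrt(k^4 - 768))^(1/3)))/12) + C3*exp(x*(k + sqrt(k^2 + 6*12^(1/3)*(k^2 + sqrt(k^4 - 768))^(1/3) + 48*18^(1/3)/(k^2 + sqrt(k^4 - 768))^(1/3)) - sqrt(2)*sqrt(k^3/sqrt(k^2 + 6*12^(1/3)*(k^2 + sqrt(k^4 - 768))^(1/3) + 48*18^(1/3)/(k^2 + sqrt(k^4 - 768))^(1/3)) + k^2 - 3*12^(1/3)*(k^2 + sqrt(k^4 - 768))^(1/3) - 24*18^(1/3)/(k^2 + sqrt(k^4 - 768))^(1/3)))/12) + C4*exp(x*(k + sqrt(k^2 + 6*12^(1/3)*(k^2 + sqrt(k^4 - 768))^(1/3) + 48*18^(1/3)/(k^2 + sqrt(k^4 - 768))^(1/3)) + sqrt(2)*sqrt(k^3/sqrt(k^2 + 6*12^(1/3)*(k^2 + sqrt(k^4 - 768))^(1/3) + 48*18^(1/3)/(k^2 + sqrt(k^4 - 768))^(1/3)) + k^2 - 3*12^(1/3)*(k^2 + sqrt(k^4 - 768))^(1/3) - 24*18^(1/3)/(k^2 + sqrt(k^4 - 768))^(1/3)))/12) + sqrt(3)*x/3


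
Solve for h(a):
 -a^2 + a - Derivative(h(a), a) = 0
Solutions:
 h(a) = C1 - a^3/3 + a^2/2


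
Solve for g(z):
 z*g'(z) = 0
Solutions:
 g(z) = C1


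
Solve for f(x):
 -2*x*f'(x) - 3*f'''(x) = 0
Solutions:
 f(x) = C1 + Integral(C2*airyai(-2^(1/3)*3^(2/3)*x/3) + C3*airybi(-2^(1/3)*3^(2/3)*x/3), x)


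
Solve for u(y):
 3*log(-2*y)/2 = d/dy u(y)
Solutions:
 u(y) = C1 + 3*y*log(-y)/2 + 3*y*(-1 + log(2))/2


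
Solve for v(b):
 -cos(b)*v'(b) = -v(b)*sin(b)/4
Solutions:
 v(b) = C1/cos(b)^(1/4)


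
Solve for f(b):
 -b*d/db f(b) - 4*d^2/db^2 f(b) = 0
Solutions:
 f(b) = C1 + C2*erf(sqrt(2)*b/4)


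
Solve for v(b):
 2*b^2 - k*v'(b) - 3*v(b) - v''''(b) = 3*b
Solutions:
 v(b) = C1*exp(b*(-sqrt(2)*sqrt((k^2/16 + sqrt(k^4/256 - 1))^(1/3) + (k^2/16 + sqrt(k^4/256 - 1))^(-1/3)) + sqrt(sqrt(2)*k/sqrt((k^2/16 + sqrt(k^4/256 - 1))^(1/3) + (k^2/16 + sqrt(k^4/256 - 1))^(-1/3)) - 2*(k^2/16 + sqrt(k^4/256 - 1))^(1/3) - 2/(k^2/16 + sqrt(k^4/256 - 1))^(1/3)))/2) + C2*exp(b*(sqrt(2)*sqrt((k^2/16 + sqrt(k^4/256 - 1))^(1/3) + (k^2/16 + sqrt(k^4/256 - 1))^(-1/3)) - sqrt(-sqrt(2)*k/sqrt((k^2/16 + sqrt(k^4/256 - 1))^(1/3) + (k^2/16 + sqrt(k^4/256 - 1))^(-1/3)) - 2*(k^2/16 + sqrt(k^4/256 - 1))^(1/3) - 2/(k^2/16 + sqrt(k^4/256 - 1))^(1/3)))/2) + C3*exp(b*(sqrt(2)*sqrt((k^2/16 + sqrt(k^4/256 - 1))^(1/3) + (k^2/16 + sqrt(k^4/256 - 1))^(-1/3)) + sqrt(-sqrt(2)*k/sqrt((k^2/16 + sqrt(k^4/256 - 1))^(1/3) + (k^2/16 + sqrt(k^4/256 - 1))^(-1/3)) - 2*(k^2/16 + sqrt(k^4/256 - 1))^(1/3) - 2/(k^2/16 + sqrt(k^4/256 - 1))^(1/3)))/2) + C4*exp(-b*(sqrt(2)*sqrt((k^2/16 + sqrt(k^4/256 - 1))^(1/3) + (k^2/16 + sqrt(k^4/256 - 1))^(-1/3)) + sqrt(sqrt(2)*k/sqrt((k^2/16 + sqrt(k^4/256 - 1))^(1/3) + (k^2/16 + sqrt(k^4/256 - 1))^(-1/3)) - 2*(k^2/16 + sqrt(k^4/256 - 1))^(1/3) - 2/(k^2/16 + sqrt(k^4/256 - 1))^(1/3)))/2) + 2*b^2/3 - 4*b*k/9 - b + 4*k^2/27 + k/3


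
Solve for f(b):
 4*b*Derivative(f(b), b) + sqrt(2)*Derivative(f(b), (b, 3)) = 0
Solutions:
 f(b) = C1 + Integral(C2*airyai(-sqrt(2)*b) + C3*airybi(-sqrt(2)*b), b)


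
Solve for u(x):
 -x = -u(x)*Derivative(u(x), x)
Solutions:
 u(x) = -sqrt(C1 + x^2)
 u(x) = sqrt(C1 + x^2)


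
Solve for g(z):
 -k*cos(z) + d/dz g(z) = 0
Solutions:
 g(z) = C1 + k*sin(z)


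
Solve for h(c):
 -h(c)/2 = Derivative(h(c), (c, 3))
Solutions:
 h(c) = C3*exp(-2^(2/3)*c/2) + (C1*sin(2^(2/3)*sqrt(3)*c/4) + C2*cos(2^(2/3)*sqrt(3)*c/4))*exp(2^(2/3)*c/4)


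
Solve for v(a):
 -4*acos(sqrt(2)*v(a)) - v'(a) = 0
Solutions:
 Integral(1/acos(sqrt(2)*_y), (_y, v(a))) = C1 - 4*a


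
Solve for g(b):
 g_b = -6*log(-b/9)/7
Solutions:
 g(b) = C1 - 6*b*log(-b)/7 + 6*b*(1 + 2*log(3))/7


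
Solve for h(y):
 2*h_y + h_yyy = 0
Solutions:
 h(y) = C1 + C2*sin(sqrt(2)*y) + C3*cos(sqrt(2)*y)


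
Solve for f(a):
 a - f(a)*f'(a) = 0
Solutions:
 f(a) = -sqrt(C1 + a^2)
 f(a) = sqrt(C1 + a^2)


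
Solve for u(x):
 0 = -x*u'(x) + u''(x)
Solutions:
 u(x) = C1 + C2*erfi(sqrt(2)*x/2)


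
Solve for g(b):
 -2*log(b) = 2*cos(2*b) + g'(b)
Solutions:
 g(b) = C1 - 2*b*log(b) + 2*b - sin(2*b)


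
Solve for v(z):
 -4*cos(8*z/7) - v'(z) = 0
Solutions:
 v(z) = C1 - 7*sin(8*z/7)/2


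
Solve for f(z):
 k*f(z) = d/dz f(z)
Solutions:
 f(z) = C1*exp(k*z)


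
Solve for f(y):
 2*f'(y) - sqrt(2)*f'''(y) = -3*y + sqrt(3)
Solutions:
 f(y) = C1 + C2*exp(-2^(1/4)*y) + C3*exp(2^(1/4)*y) - 3*y^2/4 + sqrt(3)*y/2


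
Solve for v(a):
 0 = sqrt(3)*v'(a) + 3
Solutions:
 v(a) = C1 - sqrt(3)*a


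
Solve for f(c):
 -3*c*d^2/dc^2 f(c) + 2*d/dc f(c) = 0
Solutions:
 f(c) = C1 + C2*c^(5/3)


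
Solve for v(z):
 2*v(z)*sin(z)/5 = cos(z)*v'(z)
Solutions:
 v(z) = C1/cos(z)^(2/5)


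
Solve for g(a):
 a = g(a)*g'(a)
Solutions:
 g(a) = -sqrt(C1 + a^2)
 g(a) = sqrt(C1 + a^2)


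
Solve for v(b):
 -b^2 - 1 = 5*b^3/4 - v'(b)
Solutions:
 v(b) = C1 + 5*b^4/16 + b^3/3 + b


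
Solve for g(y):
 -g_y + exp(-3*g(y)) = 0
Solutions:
 g(y) = log(C1 + 3*y)/3
 g(y) = log((-3^(1/3) - 3^(5/6)*I)*(C1 + y)^(1/3)/2)
 g(y) = log((-3^(1/3) + 3^(5/6)*I)*(C1 + y)^(1/3)/2)


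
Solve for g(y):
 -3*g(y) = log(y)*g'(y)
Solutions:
 g(y) = C1*exp(-3*li(y))


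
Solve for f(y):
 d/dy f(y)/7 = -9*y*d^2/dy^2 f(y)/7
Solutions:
 f(y) = C1 + C2*y^(8/9)


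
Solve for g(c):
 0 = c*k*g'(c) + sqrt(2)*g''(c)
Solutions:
 g(c) = Piecewise((-2^(3/4)*sqrt(pi)*C1*erf(2^(1/4)*c*sqrt(k)/2)/(2*sqrt(k)) - C2, (k > 0) | (k < 0)), (-C1*c - C2, True))


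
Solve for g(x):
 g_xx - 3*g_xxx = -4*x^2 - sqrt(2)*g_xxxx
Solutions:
 g(x) = C1 + C2*x + C3*exp(sqrt(2)*x*(3 - sqrt(9 - 4*sqrt(2)))/4) + C4*exp(sqrt(2)*x*(sqrt(9 - 4*sqrt(2)) + 3)/4) - x^4/3 - 4*x^3 + 4*x^2*(-9 + sqrt(2))


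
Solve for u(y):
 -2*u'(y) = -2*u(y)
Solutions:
 u(y) = C1*exp(y)


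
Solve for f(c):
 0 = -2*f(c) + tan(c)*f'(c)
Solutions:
 f(c) = C1*sin(c)^2


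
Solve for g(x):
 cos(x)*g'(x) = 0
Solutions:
 g(x) = C1


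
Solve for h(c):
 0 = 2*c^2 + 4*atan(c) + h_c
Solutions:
 h(c) = C1 - 2*c^3/3 - 4*c*atan(c) + 2*log(c^2 + 1)


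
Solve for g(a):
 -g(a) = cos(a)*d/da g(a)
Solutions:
 g(a) = C1*sqrt(sin(a) - 1)/sqrt(sin(a) + 1)


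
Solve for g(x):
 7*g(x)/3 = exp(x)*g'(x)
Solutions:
 g(x) = C1*exp(-7*exp(-x)/3)


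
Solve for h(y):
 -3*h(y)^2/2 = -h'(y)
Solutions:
 h(y) = -2/(C1 + 3*y)


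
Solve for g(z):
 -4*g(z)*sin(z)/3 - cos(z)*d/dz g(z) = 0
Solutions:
 g(z) = C1*cos(z)^(4/3)
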